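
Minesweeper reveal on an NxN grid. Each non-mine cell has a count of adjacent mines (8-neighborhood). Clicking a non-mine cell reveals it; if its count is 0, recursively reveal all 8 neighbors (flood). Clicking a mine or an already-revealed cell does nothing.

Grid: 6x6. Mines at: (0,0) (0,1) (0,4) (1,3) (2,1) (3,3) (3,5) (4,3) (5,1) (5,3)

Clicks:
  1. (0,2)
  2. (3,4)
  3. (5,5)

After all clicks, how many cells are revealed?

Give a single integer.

Click 1 (0,2) count=2: revealed 1 new [(0,2)] -> total=1
Click 2 (3,4) count=3: revealed 1 new [(3,4)] -> total=2
Click 3 (5,5) count=0: revealed 4 new [(4,4) (4,5) (5,4) (5,5)] -> total=6

Answer: 6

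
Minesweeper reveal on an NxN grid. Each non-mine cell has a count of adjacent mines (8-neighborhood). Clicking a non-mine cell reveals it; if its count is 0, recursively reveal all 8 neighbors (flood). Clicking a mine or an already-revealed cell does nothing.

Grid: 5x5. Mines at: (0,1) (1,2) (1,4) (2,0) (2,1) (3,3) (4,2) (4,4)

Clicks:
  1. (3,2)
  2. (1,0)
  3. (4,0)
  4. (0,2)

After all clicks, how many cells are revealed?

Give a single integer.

Click 1 (3,2) count=3: revealed 1 new [(3,2)] -> total=1
Click 2 (1,0) count=3: revealed 1 new [(1,0)] -> total=2
Click 3 (4,0) count=0: revealed 4 new [(3,0) (3,1) (4,0) (4,1)] -> total=6
Click 4 (0,2) count=2: revealed 1 new [(0,2)] -> total=7

Answer: 7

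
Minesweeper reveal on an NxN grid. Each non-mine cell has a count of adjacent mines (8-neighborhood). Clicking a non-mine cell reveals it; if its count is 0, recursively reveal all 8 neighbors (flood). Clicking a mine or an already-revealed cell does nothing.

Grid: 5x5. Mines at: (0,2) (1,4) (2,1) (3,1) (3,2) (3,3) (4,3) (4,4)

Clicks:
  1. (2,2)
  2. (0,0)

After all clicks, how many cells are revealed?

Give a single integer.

Answer: 5

Derivation:
Click 1 (2,2) count=4: revealed 1 new [(2,2)] -> total=1
Click 2 (0,0) count=0: revealed 4 new [(0,0) (0,1) (1,0) (1,1)] -> total=5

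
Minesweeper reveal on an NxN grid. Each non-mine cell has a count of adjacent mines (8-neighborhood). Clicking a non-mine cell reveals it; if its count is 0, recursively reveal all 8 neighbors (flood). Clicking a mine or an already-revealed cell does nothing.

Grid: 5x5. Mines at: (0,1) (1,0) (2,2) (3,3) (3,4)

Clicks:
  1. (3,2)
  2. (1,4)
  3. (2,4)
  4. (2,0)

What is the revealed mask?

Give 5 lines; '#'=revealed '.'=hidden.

Answer: ..###
..###
#..##
..#..
.....

Derivation:
Click 1 (3,2) count=2: revealed 1 new [(3,2)] -> total=1
Click 2 (1,4) count=0: revealed 8 new [(0,2) (0,3) (0,4) (1,2) (1,3) (1,4) (2,3) (2,4)] -> total=9
Click 3 (2,4) count=2: revealed 0 new [(none)] -> total=9
Click 4 (2,0) count=1: revealed 1 new [(2,0)] -> total=10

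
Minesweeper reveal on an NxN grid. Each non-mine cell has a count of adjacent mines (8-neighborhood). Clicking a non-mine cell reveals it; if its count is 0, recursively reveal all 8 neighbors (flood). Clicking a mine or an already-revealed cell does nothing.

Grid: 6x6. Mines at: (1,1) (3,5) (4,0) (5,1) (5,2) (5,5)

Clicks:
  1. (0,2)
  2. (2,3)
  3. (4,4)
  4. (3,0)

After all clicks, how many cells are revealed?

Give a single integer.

Click 1 (0,2) count=1: revealed 1 new [(0,2)] -> total=1
Click 2 (2,3) count=0: revealed 20 new [(0,3) (0,4) (0,5) (1,2) (1,3) (1,4) (1,5) (2,1) (2,2) (2,3) (2,4) (2,5) (3,1) (3,2) (3,3) (3,4) (4,1) (4,2) (4,3) (4,4)] -> total=21
Click 3 (4,4) count=2: revealed 0 new [(none)] -> total=21
Click 4 (3,0) count=1: revealed 1 new [(3,0)] -> total=22

Answer: 22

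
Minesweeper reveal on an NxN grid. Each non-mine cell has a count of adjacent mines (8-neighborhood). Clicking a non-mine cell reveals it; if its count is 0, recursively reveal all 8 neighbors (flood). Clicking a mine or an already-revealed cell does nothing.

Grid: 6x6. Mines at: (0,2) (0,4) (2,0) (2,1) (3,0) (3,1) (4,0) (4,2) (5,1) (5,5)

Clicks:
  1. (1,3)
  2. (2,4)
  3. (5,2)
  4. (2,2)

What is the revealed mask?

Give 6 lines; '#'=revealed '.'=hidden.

Answer: ......
..####
..####
..####
...###
..#...

Derivation:
Click 1 (1,3) count=2: revealed 1 new [(1,3)] -> total=1
Click 2 (2,4) count=0: revealed 14 new [(1,2) (1,4) (1,5) (2,2) (2,3) (2,4) (2,5) (3,2) (3,3) (3,4) (3,5) (4,3) (4,4) (4,5)] -> total=15
Click 3 (5,2) count=2: revealed 1 new [(5,2)] -> total=16
Click 4 (2,2) count=2: revealed 0 new [(none)] -> total=16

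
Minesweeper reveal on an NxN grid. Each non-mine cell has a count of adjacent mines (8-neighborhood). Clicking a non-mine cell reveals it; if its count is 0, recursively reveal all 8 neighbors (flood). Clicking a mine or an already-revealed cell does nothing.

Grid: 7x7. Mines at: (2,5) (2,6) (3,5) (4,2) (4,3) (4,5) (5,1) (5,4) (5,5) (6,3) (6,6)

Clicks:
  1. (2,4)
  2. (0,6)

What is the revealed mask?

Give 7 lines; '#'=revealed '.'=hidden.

Click 1 (2,4) count=2: revealed 1 new [(2,4)] -> total=1
Click 2 (0,6) count=0: revealed 25 new [(0,0) (0,1) (0,2) (0,3) (0,4) (0,5) (0,6) (1,0) (1,1) (1,2) (1,3) (1,4) (1,5) (1,6) (2,0) (2,1) (2,2) (2,3) (3,0) (3,1) (3,2) (3,3) (3,4) (4,0) (4,1)] -> total=26

Answer: #######
#######
#####..
#####..
##.....
.......
.......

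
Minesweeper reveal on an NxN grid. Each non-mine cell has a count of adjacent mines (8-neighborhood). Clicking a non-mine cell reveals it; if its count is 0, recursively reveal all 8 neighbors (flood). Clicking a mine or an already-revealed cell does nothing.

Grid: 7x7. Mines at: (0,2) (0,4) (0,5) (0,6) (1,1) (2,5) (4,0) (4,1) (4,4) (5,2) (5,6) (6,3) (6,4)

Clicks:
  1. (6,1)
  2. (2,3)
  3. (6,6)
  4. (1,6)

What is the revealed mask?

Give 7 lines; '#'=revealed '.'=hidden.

Answer: .......
..###.#
..###..
..###..
.......
.......
.#....#

Derivation:
Click 1 (6,1) count=1: revealed 1 new [(6,1)] -> total=1
Click 2 (2,3) count=0: revealed 9 new [(1,2) (1,3) (1,4) (2,2) (2,3) (2,4) (3,2) (3,3) (3,4)] -> total=10
Click 3 (6,6) count=1: revealed 1 new [(6,6)] -> total=11
Click 4 (1,6) count=3: revealed 1 new [(1,6)] -> total=12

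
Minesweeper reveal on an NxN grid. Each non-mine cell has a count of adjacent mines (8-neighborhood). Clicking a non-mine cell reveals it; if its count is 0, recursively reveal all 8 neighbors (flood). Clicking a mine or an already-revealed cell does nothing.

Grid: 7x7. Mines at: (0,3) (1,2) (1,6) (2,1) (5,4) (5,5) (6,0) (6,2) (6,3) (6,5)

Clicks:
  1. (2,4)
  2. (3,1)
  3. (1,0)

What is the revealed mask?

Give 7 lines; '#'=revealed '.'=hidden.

Answer: .......
#..###.
..#####
#######
#######
####...
.......

Derivation:
Click 1 (2,4) count=0: revealed 26 new [(1,3) (1,4) (1,5) (2,2) (2,3) (2,4) (2,5) (2,6) (3,0) (3,1) (3,2) (3,3) (3,4) (3,5) (3,6) (4,0) (4,1) (4,2) (4,3) (4,4) (4,5) (4,6) (5,0) (5,1) (5,2) (5,3)] -> total=26
Click 2 (3,1) count=1: revealed 0 new [(none)] -> total=26
Click 3 (1,0) count=1: revealed 1 new [(1,0)] -> total=27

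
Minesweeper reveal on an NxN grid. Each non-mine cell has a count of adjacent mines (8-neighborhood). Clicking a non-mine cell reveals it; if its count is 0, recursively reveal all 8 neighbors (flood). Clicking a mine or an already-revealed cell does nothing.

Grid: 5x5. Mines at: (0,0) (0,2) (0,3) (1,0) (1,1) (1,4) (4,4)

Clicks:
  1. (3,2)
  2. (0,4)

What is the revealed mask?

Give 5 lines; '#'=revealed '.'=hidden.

Answer: ....#
.....
####.
####.
####.

Derivation:
Click 1 (3,2) count=0: revealed 12 new [(2,0) (2,1) (2,2) (2,3) (3,0) (3,1) (3,2) (3,3) (4,0) (4,1) (4,2) (4,3)] -> total=12
Click 2 (0,4) count=2: revealed 1 new [(0,4)] -> total=13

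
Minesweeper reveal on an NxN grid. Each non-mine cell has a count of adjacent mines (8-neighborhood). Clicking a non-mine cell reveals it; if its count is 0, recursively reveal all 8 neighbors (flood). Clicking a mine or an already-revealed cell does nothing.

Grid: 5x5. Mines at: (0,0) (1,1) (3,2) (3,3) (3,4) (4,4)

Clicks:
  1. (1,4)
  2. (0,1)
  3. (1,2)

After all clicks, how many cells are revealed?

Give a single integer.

Click 1 (1,4) count=0: revealed 9 new [(0,2) (0,3) (0,4) (1,2) (1,3) (1,4) (2,2) (2,3) (2,4)] -> total=9
Click 2 (0,1) count=2: revealed 1 new [(0,1)] -> total=10
Click 3 (1,2) count=1: revealed 0 new [(none)] -> total=10

Answer: 10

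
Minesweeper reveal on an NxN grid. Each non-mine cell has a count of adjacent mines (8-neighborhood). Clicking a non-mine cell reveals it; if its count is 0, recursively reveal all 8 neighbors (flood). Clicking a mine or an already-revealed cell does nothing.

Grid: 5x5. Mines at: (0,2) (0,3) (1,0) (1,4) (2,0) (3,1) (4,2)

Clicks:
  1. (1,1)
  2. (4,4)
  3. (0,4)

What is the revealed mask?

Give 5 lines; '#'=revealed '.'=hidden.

Answer: ....#
.#...
...##
...##
...##

Derivation:
Click 1 (1,1) count=3: revealed 1 new [(1,1)] -> total=1
Click 2 (4,4) count=0: revealed 6 new [(2,3) (2,4) (3,3) (3,4) (4,3) (4,4)] -> total=7
Click 3 (0,4) count=2: revealed 1 new [(0,4)] -> total=8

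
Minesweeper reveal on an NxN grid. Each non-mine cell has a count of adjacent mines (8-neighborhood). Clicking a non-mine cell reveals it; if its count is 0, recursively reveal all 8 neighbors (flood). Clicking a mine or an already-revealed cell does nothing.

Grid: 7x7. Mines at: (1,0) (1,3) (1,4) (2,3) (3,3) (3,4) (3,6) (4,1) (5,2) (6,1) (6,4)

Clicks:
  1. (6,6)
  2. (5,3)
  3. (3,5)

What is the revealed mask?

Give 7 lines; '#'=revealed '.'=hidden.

Click 1 (6,6) count=0: revealed 6 new [(4,5) (4,6) (5,5) (5,6) (6,5) (6,6)] -> total=6
Click 2 (5,3) count=2: revealed 1 new [(5,3)] -> total=7
Click 3 (3,5) count=2: revealed 1 new [(3,5)] -> total=8

Answer: .......
.......
.......
.....#.
.....##
...#.##
.....##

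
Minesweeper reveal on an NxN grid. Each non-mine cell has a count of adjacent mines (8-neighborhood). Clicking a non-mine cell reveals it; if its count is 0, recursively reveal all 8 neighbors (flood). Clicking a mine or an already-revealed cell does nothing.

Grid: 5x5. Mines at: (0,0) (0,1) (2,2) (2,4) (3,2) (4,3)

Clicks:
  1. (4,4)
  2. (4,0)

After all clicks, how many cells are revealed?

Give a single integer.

Answer: 9

Derivation:
Click 1 (4,4) count=1: revealed 1 new [(4,4)] -> total=1
Click 2 (4,0) count=0: revealed 8 new [(1,0) (1,1) (2,0) (2,1) (3,0) (3,1) (4,0) (4,1)] -> total=9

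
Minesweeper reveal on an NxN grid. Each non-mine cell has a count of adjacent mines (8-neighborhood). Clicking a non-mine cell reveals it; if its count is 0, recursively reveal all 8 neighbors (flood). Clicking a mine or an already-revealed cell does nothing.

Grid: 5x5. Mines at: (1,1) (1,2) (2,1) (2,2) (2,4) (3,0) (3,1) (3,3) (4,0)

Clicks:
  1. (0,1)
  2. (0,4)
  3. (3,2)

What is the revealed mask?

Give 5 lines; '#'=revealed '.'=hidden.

Answer: .#.##
...##
.....
..#..
.....

Derivation:
Click 1 (0,1) count=2: revealed 1 new [(0,1)] -> total=1
Click 2 (0,4) count=0: revealed 4 new [(0,3) (0,4) (1,3) (1,4)] -> total=5
Click 3 (3,2) count=4: revealed 1 new [(3,2)] -> total=6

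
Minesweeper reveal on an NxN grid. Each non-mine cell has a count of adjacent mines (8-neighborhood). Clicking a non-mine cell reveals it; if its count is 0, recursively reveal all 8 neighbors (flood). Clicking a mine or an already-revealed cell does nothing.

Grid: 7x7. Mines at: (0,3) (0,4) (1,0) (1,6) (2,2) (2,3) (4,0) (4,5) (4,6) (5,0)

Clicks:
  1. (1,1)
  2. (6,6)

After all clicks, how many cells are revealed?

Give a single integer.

Answer: 21

Derivation:
Click 1 (1,1) count=2: revealed 1 new [(1,1)] -> total=1
Click 2 (6,6) count=0: revealed 20 new [(3,1) (3,2) (3,3) (3,4) (4,1) (4,2) (4,3) (4,4) (5,1) (5,2) (5,3) (5,4) (5,5) (5,6) (6,1) (6,2) (6,3) (6,4) (6,5) (6,6)] -> total=21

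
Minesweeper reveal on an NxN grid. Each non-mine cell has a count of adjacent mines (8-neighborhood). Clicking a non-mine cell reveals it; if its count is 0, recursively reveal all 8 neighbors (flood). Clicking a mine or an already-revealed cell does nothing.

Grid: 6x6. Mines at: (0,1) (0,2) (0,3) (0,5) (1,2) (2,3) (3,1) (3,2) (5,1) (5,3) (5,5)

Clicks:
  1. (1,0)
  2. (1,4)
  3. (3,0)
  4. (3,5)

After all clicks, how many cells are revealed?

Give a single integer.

Click 1 (1,0) count=1: revealed 1 new [(1,0)] -> total=1
Click 2 (1,4) count=3: revealed 1 new [(1,4)] -> total=2
Click 3 (3,0) count=1: revealed 1 new [(3,0)] -> total=3
Click 4 (3,5) count=0: revealed 7 new [(1,5) (2,4) (2,5) (3,4) (3,5) (4,4) (4,5)] -> total=10

Answer: 10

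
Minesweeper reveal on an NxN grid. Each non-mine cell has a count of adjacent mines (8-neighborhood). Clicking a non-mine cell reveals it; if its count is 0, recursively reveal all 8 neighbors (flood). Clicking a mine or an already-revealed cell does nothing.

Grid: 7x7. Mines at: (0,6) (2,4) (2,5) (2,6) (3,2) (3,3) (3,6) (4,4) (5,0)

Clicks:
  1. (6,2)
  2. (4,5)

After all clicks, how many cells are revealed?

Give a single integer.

Answer: 17

Derivation:
Click 1 (6,2) count=0: revealed 17 new [(4,1) (4,2) (4,3) (4,5) (4,6) (5,1) (5,2) (5,3) (5,4) (5,5) (5,6) (6,1) (6,2) (6,3) (6,4) (6,5) (6,6)] -> total=17
Click 2 (4,5) count=2: revealed 0 new [(none)] -> total=17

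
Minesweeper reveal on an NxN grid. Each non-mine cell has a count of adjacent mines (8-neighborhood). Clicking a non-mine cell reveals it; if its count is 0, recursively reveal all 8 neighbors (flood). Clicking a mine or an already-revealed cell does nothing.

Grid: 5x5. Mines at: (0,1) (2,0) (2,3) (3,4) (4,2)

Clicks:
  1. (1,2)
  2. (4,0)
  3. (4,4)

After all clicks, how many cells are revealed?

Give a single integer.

Click 1 (1,2) count=2: revealed 1 new [(1,2)] -> total=1
Click 2 (4,0) count=0: revealed 4 new [(3,0) (3,1) (4,0) (4,1)] -> total=5
Click 3 (4,4) count=1: revealed 1 new [(4,4)] -> total=6

Answer: 6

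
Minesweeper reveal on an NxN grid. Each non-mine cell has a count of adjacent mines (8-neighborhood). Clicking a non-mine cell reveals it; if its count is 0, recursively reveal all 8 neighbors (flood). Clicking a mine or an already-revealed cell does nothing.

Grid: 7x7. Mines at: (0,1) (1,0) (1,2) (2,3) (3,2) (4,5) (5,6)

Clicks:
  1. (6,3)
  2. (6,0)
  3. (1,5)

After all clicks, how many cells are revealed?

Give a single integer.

Answer: 35

Derivation:
Click 1 (6,3) count=0: revealed 21 new [(2,0) (2,1) (3,0) (3,1) (4,0) (4,1) (4,2) (4,3) (4,4) (5,0) (5,1) (5,2) (5,3) (5,4) (5,5) (6,0) (6,1) (6,2) (6,3) (6,4) (6,5)] -> total=21
Click 2 (6,0) count=0: revealed 0 new [(none)] -> total=21
Click 3 (1,5) count=0: revealed 14 new [(0,3) (0,4) (0,5) (0,6) (1,3) (1,4) (1,5) (1,6) (2,4) (2,5) (2,6) (3,4) (3,5) (3,6)] -> total=35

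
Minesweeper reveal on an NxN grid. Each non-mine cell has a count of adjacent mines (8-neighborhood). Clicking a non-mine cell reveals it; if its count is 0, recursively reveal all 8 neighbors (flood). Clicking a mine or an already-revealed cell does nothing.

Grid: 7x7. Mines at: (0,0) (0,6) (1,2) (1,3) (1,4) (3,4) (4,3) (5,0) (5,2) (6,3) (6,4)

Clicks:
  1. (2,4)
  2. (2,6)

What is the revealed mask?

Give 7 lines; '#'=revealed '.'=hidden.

Click 1 (2,4) count=3: revealed 1 new [(2,4)] -> total=1
Click 2 (2,6) count=0: revealed 12 new [(1,5) (1,6) (2,5) (2,6) (3,5) (3,6) (4,5) (4,6) (5,5) (5,6) (6,5) (6,6)] -> total=13

Answer: .......
.....##
....###
.....##
.....##
.....##
.....##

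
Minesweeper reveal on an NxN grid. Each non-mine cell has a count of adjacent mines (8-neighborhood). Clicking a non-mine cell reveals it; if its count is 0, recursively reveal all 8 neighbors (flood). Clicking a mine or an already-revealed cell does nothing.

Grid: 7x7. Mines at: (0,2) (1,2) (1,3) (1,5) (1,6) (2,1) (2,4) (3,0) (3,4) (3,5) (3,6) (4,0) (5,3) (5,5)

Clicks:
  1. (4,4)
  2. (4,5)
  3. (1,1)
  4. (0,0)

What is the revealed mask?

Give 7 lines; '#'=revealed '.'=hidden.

Answer: ##.....
##.....
.......
.......
....##.
.......
.......

Derivation:
Click 1 (4,4) count=4: revealed 1 new [(4,4)] -> total=1
Click 2 (4,5) count=4: revealed 1 new [(4,5)] -> total=2
Click 3 (1,1) count=3: revealed 1 new [(1,1)] -> total=3
Click 4 (0,0) count=0: revealed 3 new [(0,0) (0,1) (1,0)] -> total=6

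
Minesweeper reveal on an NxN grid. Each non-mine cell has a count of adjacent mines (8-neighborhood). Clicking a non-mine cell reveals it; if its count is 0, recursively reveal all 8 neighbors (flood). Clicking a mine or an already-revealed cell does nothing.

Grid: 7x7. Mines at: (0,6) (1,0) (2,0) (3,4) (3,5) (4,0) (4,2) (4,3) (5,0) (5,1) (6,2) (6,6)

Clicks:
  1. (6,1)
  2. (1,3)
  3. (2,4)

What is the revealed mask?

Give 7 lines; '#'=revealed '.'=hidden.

Answer: .#####.
.#####.
.#####.
.###...
.......
.......
.#.....

Derivation:
Click 1 (6,1) count=3: revealed 1 new [(6,1)] -> total=1
Click 2 (1,3) count=0: revealed 18 new [(0,1) (0,2) (0,3) (0,4) (0,5) (1,1) (1,2) (1,3) (1,4) (1,5) (2,1) (2,2) (2,3) (2,4) (2,5) (3,1) (3,2) (3,3)] -> total=19
Click 3 (2,4) count=2: revealed 0 new [(none)] -> total=19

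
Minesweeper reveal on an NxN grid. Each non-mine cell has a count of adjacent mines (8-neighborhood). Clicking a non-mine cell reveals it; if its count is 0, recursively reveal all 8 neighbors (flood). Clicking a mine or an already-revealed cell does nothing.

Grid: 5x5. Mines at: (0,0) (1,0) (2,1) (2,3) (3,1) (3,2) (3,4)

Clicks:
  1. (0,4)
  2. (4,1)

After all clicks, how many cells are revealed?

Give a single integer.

Answer: 9

Derivation:
Click 1 (0,4) count=0: revealed 8 new [(0,1) (0,2) (0,3) (0,4) (1,1) (1,2) (1,3) (1,4)] -> total=8
Click 2 (4,1) count=2: revealed 1 new [(4,1)] -> total=9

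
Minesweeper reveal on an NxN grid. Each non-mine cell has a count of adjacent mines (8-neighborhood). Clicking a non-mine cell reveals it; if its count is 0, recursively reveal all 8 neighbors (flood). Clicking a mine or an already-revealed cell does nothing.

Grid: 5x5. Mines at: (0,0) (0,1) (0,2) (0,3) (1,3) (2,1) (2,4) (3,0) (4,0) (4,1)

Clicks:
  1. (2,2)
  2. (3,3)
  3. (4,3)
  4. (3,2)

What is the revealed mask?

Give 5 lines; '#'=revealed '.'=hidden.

Click 1 (2,2) count=2: revealed 1 new [(2,2)] -> total=1
Click 2 (3,3) count=1: revealed 1 new [(3,3)] -> total=2
Click 3 (4,3) count=0: revealed 5 new [(3,2) (3,4) (4,2) (4,3) (4,4)] -> total=7
Click 4 (3,2) count=2: revealed 0 new [(none)] -> total=7

Answer: .....
.....
..#..
..###
..###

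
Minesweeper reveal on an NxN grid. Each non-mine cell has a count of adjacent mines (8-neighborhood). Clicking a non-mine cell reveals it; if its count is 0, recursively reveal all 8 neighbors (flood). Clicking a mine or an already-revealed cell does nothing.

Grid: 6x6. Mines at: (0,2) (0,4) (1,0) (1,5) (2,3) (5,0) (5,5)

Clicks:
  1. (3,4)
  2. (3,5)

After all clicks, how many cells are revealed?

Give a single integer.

Click 1 (3,4) count=1: revealed 1 new [(3,4)] -> total=1
Click 2 (3,5) count=0: revealed 5 new [(2,4) (2,5) (3,5) (4,4) (4,5)] -> total=6

Answer: 6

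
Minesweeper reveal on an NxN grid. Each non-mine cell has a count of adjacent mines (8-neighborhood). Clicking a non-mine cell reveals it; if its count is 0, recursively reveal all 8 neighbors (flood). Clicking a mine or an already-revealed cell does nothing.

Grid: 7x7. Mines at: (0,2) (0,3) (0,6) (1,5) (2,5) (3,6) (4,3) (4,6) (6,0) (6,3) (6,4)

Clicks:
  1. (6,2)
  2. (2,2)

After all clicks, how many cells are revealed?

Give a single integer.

Answer: 24

Derivation:
Click 1 (6,2) count=1: revealed 1 new [(6,2)] -> total=1
Click 2 (2,2) count=0: revealed 23 new [(0,0) (0,1) (1,0) (1,1) (1,2) (1,3) (1,4) (2,0) (2,1) (2,2) (2,3) (2,4) (3,0) (3,1) (3,2) (3,3) (3,4) (4,0) (4,1) (4,2) (5,0) (5,1) (5,2)] -> total=24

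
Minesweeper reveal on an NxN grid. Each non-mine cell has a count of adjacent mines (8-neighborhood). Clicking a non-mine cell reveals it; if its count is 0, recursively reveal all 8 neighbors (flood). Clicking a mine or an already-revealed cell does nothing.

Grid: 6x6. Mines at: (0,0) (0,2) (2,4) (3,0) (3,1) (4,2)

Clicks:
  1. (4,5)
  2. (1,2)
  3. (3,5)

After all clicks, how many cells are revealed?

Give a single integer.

Answer: 10

Derivation:
Click 1 (4,5) count=0: revealed 9 new [(3,3) (3,4) (3,5) (4,3) (4,4) (4,5) (5,3) (5,4) (5,5)] -> total=9
Click 2 (1,2) count=1: revealed 1 new [(1,2)] -> total=10
Click 3 (3,5) count=1: revealed 0 new [(none)] -> total=10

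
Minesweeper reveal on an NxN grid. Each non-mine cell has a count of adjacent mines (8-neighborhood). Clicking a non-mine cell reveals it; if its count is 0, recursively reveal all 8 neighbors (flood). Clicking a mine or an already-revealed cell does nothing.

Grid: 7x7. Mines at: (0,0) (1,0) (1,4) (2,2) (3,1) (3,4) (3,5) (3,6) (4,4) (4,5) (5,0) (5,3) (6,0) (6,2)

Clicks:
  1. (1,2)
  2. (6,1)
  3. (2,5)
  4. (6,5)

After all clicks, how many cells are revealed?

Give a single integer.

Click 1 (1,2) count=1: revealed 1 new [(1,2)] -> total=1
Click 2 (6,1) count=3: revealed 1 new [(6,1)] -> total=2
Click 3 (2,5) count=4: revealed 1 new [(2,5)] -> total=3
Click 4 (6,5) count=0: revealed 6 new [(5,4) (5,5) (5,6) (6,4) (6,5) (6,6)] -> total=9

Answer: 9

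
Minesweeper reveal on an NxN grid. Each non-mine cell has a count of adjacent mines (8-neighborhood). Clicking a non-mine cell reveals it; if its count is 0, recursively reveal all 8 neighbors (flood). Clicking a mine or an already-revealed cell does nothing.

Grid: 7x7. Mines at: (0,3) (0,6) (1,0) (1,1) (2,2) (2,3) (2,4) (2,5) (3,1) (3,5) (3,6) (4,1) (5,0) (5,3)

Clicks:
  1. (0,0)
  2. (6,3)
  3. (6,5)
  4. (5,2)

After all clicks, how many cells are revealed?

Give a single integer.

Answer: 12

Derivation:
Click 1 (0,0) count=2: revealed 1 new [(0,0)] -> total=1
Click 2 (6,3) count=1: revealed 1 new [(6,3)] -> total=2
Click 3 (6,5) count=0: revealed 9 new [(4,4) (4,5) (4,6) (5,4) (5,5) (5,6) (6,4) (6,5) (6,6)] -> total=11
Click 4 (5,2) count=2: revealed 1 new [(5,2)] -> total=12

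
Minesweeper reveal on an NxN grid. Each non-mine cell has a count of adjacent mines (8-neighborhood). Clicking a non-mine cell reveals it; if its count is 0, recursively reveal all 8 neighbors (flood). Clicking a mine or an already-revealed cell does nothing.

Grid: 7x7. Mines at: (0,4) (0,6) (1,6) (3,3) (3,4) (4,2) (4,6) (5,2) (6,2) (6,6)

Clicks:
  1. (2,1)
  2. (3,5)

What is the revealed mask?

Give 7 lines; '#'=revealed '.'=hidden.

Click 1 (2,1) count=0: revealed 21 new [(0,0) (0,1) (0,2) (0,3) (1,0) (1,1) (1,2) (1,3) (2,0) (2,1) (2,2) (2,3) (3,0) (3,1) (3,2) (4,0) (4,1) (5,0) (5,1) (6,0) (6,1)] -> total=21
Click 2 (3,5) count=2: revealed 1 new [(3,5)] -> total=22

Answer: ####...
####...
####...
###..#.
##.....
##.....
##.....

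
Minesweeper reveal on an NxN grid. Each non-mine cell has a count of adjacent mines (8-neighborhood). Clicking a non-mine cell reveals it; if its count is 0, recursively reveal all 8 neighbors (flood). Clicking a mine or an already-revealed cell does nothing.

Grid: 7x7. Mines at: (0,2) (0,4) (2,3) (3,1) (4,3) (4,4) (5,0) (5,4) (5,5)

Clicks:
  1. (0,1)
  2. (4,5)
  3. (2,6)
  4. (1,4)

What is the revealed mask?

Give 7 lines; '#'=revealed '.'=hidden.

Answer: .#...##
....###
....###
....###
.....##
.......
.......

Derivation:
Click 1 (0,1) count=1: revealed 1 new [(0,1)] -> total=1
Click 2 (4,5) count=3: revealed 1 new [(4,5)] -> total=2
Click 3 (2,6) count=0: revealed 12 new [(0,5) (0,6) (1,4) (1,5) (1,6) (2,4) (2,5) (2,6) (3,4) (3,5) (3,6) (4,6)] -> total=14
Click 4 (1,4) count=2: revealed 0 new [(none)] -> total=14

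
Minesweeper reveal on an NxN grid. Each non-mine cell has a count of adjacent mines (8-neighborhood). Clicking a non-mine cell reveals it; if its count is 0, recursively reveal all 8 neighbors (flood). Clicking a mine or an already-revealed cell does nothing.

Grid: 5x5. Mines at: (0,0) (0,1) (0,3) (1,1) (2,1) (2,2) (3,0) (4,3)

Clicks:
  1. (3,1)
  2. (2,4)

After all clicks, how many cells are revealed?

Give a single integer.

Answer: 7

Derivation:
Click 1 (3,1) count=3: revealed 1 new [(3,1)] -> total=1
Click 2 (2,4) count=0: revealed 6 new [(1,3) (1,4) (2,3) (2,4) (3,3) (3,4)] -> total=7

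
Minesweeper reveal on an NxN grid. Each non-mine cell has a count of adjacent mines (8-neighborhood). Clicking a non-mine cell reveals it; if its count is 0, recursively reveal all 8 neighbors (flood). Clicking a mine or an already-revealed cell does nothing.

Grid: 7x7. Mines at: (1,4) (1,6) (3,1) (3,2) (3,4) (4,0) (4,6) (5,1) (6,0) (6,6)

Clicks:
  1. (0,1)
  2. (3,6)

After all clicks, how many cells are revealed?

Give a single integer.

Click 1 (0,1) count=0: revealed 12 new [(0,0) (0,1) (0,2) (0,3) (1,0) (1,1) (1,2) (1,3) (2,0) (2,1) (2,2) (2,3)] -> total=12
Click 2 (3,6) count=1: revealed 1 new [(3,6)] -> total=13

Answer: 13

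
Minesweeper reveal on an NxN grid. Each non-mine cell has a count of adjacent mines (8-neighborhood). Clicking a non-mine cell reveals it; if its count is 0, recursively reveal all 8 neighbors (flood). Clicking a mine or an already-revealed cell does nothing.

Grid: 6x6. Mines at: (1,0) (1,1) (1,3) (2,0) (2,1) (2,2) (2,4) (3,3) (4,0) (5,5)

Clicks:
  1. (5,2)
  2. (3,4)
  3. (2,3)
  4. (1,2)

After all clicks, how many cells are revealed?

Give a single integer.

Click 1 (5,2) count=0: revealed 8 new [(4,1) (4,2) (4,3) (4,4) (5,1) (5,2) (5,3) (5,4)] -> total=8
Click 2 (3,4) count=2: revealed 1 new [(3,4)] -> total=9
Click 3 (2,3) count=4: revealed 1 new [(2,3)] -> total=10
Click 4 (1,2) count=4: revealed 1 new [(1,2)] -> total=11

Answer: 11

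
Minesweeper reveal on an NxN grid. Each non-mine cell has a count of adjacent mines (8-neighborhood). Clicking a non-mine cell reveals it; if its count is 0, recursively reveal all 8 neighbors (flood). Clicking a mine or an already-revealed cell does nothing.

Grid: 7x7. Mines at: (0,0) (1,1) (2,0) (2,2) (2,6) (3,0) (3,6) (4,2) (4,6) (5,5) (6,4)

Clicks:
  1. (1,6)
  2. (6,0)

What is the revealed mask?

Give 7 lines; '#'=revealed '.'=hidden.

Click 1 (1,6) count=1: revealed 1 new [(1,6)] -> total=1
Click 2 (6,0) count=0: revealed 10 new [(4,0) (4,1) (5,0) (5,1) (5,2) (5,3) (6,0) (6,1) (6,2) (6,3)] -> total=11

Answer: .......
......#
.......
.......
##.....
####...
####...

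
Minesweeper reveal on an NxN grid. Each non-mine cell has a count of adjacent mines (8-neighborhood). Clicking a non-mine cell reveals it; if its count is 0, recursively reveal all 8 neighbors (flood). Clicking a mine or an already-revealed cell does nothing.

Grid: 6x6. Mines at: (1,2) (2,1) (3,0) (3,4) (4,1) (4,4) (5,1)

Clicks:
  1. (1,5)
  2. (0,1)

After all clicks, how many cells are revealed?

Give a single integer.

Answer: 10

Derivation:
Click 1 (1,5) count=0: revealed 9 new [(0,3) (0,4) (0,5) (1,3) (1,4) (1,5) (2,3) (2,4) (2,5)] -> total=9
Click 2 (0,1) count=1: revealed 1 new [(0,1)] -> total=10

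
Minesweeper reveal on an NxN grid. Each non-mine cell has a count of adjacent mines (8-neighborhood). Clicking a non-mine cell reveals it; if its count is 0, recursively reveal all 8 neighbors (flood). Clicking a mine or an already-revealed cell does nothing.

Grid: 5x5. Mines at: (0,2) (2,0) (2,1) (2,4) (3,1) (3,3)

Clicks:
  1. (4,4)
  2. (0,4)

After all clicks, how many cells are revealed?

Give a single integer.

Click 1 (4,4) count=1: revealed 1 new [(4,4)] -> total=1
Click 2 (0,4) count=0: revealed 4 new [(0,3) (0,4) (1,3) (1,4)] -> total=5

Answer: 5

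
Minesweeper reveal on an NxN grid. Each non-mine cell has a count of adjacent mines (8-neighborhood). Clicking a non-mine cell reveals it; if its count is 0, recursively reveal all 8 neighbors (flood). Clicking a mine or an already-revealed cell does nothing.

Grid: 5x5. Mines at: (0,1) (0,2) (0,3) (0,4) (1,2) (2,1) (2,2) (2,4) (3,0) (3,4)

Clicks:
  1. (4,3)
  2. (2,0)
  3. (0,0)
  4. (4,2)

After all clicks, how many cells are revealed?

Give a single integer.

Click 1 (4,3) count=1: revealed 1 new [(4,3)] -> total=1
Click 2 (2,0) count=2: revealed 1 new [(2,0)] -> total=2
Click 3 (0,0) count=1: revealed 1 new [(0,0)] -> total=3
Click 4 (4,2) count=0: revealed 5 new [(3,1) (3,2) (3,3) (4,1) (4,2)] -> total=8

Answer: 8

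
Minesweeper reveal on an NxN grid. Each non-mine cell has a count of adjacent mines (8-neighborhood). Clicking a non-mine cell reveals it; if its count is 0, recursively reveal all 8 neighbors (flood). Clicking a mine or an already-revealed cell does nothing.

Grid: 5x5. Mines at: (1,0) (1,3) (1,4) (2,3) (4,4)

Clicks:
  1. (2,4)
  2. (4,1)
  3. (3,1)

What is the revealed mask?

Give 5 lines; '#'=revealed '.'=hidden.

Answer: .....
.....
###.#
####.
####.

Derivation:
Click 1 (2,4) count=3: revealed 1 new [(2,4)] -> total=1
Click 2 (4,1) count=0: revealed 11 new [(2,0) (2,1) (2,2) (3,0) (3,1) (3,2) (3,3) (4,0) (4,1) (4,2) (4,3)] -> total=12
Click 3 (3,1) count=0: revealed 0 new [(none)] -> total=12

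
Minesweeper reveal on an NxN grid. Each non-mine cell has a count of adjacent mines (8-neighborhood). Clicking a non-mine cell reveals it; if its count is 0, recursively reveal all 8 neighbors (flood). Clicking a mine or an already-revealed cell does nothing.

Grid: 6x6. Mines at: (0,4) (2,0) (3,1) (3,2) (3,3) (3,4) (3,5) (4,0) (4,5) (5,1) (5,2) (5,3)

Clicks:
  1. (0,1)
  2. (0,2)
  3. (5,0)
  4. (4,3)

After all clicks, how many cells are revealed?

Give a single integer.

Answer: 13

Derivation:
Click 1 (0,1) count=0: revealed 11 new [(0,0) (0,1) (0,2) (0,3) (1,0) (1,1) (1,2) (1,3) (2,1) (2,2) (2,3)] -> total=11
Click 2 (0,2) count=0: revealed 0 new [(none)] -> total=11
Click 3 (5,0) count=2: revealed 1 new [(5,0)] -> total=12
Click 4 (4,3) count=5: revealed 1 new [(4,3)] -> total=13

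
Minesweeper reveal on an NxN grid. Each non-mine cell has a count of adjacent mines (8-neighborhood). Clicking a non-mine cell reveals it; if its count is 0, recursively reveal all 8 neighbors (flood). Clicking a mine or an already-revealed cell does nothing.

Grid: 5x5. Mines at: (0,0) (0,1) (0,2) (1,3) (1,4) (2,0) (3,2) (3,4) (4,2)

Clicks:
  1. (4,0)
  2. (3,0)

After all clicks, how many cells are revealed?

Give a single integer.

Click 1 (4,0) count=0: revealed 4 new [(3,0) (3,1) (4,0) (4,1)] -> total=4
Click 2 (3,0) count=1: revealed 0 new [(none)] -> total=4

Answer: 4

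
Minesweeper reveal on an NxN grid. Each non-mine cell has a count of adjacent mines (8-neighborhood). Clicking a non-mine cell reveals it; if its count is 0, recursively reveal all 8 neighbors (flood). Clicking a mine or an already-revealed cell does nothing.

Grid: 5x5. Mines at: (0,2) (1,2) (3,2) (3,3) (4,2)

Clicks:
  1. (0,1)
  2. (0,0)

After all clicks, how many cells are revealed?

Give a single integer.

Click 1 (0,1) count=2: revealed 1 new [(0,1)] -> total=1
Click 2 (0,0) count=0: revealed 9 new [(0,0) (1,0) (1,1) (2,0) (2,1) (3,0) (3,1) (4,0) (4,1)] -> total=10

Answer: 10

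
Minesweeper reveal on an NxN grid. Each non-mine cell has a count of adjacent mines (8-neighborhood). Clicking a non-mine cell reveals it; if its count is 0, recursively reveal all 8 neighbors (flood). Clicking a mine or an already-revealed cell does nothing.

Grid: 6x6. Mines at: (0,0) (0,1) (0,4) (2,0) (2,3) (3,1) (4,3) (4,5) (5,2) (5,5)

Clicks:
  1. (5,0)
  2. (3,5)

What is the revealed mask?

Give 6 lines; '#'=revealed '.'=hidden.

Answer: ......
......
......
.....#
##....
##....

Derivation:
Click 1 (5,0) count=0: revealed 4 new [(4,0) (4,1) (5,0) (5,1)] -> total=4
Click 2 (3,5) count=1: revealed 1 new [(3,5)] -> total=5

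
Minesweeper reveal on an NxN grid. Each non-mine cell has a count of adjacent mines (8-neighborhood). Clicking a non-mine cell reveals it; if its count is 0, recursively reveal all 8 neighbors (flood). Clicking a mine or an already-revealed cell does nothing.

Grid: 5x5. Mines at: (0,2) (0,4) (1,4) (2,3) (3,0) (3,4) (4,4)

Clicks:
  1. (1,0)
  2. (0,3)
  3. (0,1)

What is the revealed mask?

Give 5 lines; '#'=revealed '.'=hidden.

Answer: ##.#.
##...
##...
.....
.....

Derivation:
Click 1 (1,0) count=0: revealed 6 new [(0,0) (0,1) (1,0) (1,1) (2,0) (2,1)] -> total=6
Click 2 (0,3) count=3: revealed 1 new [(0,3)] -> total=7
Click 3 (0,1) count=1: revealed 0 new [(none)] -> total=7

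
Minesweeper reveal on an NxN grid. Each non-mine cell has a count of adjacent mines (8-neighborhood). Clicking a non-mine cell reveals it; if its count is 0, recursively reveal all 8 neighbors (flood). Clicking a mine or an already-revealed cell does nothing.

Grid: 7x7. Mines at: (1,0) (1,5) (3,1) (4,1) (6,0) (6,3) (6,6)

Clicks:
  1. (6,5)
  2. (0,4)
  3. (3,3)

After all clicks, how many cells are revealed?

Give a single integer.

Answer: 30

Derivation:
Click 1 (6,5) count=1: revealed 1 new [(6,5)] -> total=1
Click 2 (0,4) count=1: revealed 1 new [(0,4)] -> total=2
Click 3 (3,3) count=0: revealed 28 new [(0,1) (0,2) (0,3) (1,1) (1,2) (1,3) (1,4) (2,1) (2,2) (2,3) (2,4) (2,5) (2,6) (3,2) (3,3) (3,4) (3,5) (3,6) (4,2) (4,3) (4,4) (4,5) (4,6) (5,2) (5,3) (5,4) (5,5) (5,6)] -> total=30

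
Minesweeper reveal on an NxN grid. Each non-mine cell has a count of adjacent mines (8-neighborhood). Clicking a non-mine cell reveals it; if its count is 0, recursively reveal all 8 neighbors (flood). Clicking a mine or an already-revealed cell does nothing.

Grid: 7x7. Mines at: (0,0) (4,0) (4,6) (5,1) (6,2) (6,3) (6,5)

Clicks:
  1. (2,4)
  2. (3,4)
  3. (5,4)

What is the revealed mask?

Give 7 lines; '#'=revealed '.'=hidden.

Click 1 (2,4) count=0: revealed 36 new [(0,1) (0,2) (0,3) (0,4) (0,5) (0,6) (1,0) (1,1) (1,2) (1,3) (1,4) (1,5) (1,6) (2,0) (2,1) (2,2) (2,3) (2,4) (2,5) (2,6) (3,0) (3,1) (3,2) (3,3) (3,4) (3,5) (3,6) (4,1) (4,2) (4,3) (4,4) (4,5) (5,2) (5,3) (5,4) (5,5)] -> total=36
Click 2 (3,4) count=0: revealed 0 new [(none)] -> total=36
Click 3 (5,4) count=2: revealed 0 new [(none)] -> total=36

Answer: .######
#######
#######
#######
.#####.
..####.
.......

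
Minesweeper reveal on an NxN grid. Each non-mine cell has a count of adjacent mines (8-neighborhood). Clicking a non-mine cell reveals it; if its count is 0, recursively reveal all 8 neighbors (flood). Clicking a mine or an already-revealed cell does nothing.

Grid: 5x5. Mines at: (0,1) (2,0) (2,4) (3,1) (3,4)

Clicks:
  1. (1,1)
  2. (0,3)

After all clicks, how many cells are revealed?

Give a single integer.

Answer: 7

Derivation:
Click 1 (1,1) count=2: revealed 1 new [(1,1)] -> total=1
Click 2 (0,3) count=0: revealed 6 new [(0,2) (0,3) (0,4) (1,2) (1,3) (1,4)] -> total=7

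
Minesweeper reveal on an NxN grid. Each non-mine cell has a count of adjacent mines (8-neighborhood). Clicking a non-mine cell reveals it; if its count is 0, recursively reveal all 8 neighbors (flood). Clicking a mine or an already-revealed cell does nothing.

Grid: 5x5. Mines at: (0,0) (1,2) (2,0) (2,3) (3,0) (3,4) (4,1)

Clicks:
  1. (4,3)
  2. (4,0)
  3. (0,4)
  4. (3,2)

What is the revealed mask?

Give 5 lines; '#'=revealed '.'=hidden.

Click 1 (4,3) count=1: revealed 1 new [(4,3)] -> total=1
Click 2 (4,0) count=2: revealed 1 new [(4,0)] -> total=2
Click 3 (0,4) count=0: revealed 4 new [(0,3) (0,4) (1,3) (1,4)] -> total=6
Click 4 (3,2) count=2: revealed 1 new [(3,2)] -> total=7

Answer: ...##
...##
.....
..#..
#..#.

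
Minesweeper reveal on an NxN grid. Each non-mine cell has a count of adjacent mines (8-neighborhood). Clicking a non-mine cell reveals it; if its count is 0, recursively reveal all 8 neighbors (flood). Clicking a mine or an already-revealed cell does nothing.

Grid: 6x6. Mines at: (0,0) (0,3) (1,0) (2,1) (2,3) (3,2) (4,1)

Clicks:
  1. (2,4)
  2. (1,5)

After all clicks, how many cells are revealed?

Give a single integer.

Answer: 17

Derivation:
Click 1 (2,4) count=1: revealed 1 new [(2,4)] -> total=1
Click 2 (1,5) count=0: revealed 16 new [(0,4) (0,5) (1,4) (1,5) (2,5) (3,3) (3,4) (3,5) (4,2) (4,3) (4,4) (4,5) (5,2) (5,3) (5,4) (5,5)] -> total=17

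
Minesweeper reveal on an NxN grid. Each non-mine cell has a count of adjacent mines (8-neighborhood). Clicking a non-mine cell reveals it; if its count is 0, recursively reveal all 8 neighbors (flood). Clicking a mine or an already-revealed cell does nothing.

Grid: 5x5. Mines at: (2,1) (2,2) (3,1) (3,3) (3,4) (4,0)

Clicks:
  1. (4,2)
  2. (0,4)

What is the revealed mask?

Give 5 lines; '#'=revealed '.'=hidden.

Answer: #####
#####
...##
.....
..#..

Derivation:
Click 1 (4,2) count=2: revealed 1 new [(4,2)] -> total=1
Click 2 (0,4) count=0: revealed 12 new [(0,0) (0,1) (0,2) (0,3) (0,4) (1,0) (1,1) (1,2) (1,3) (1,4) (2,3) (2,4)] -> total=13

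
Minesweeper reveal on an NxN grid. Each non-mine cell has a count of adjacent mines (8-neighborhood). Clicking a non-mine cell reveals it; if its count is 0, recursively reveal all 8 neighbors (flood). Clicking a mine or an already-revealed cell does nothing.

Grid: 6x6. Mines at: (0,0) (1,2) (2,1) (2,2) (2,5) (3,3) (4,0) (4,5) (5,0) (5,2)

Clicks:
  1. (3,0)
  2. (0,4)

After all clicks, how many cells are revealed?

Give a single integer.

Answer: 7

Derivation:
Click 1 (3,0) count=2: revealed 1 new [(3,0)] -> total=1
Click 2 (0,4) count=0: revealed 6 new [(0,3) (0,4) (0,5) (1,3) (1,4) (1,5)] -> total=7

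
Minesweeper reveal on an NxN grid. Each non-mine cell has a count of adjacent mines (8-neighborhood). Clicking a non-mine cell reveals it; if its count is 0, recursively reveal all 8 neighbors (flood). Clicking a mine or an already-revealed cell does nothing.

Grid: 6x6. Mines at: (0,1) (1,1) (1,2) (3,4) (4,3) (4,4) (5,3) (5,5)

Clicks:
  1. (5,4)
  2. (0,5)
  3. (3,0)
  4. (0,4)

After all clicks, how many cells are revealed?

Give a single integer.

Answer: 22

Derivation:
Click 1 (5,4) count=4: revealed 1 new [(5,4)] -> total=1
Click 2 (0,5) count=0: revealed 9 new [(0,3) (0,4) (0,5) (1,3) (1,4) (1,5) (2,3) (2,4) (2,5)] -> total=10
Click 3 (3,0) count=0: revealed 12 new [(2,0) (2,1) (2,2) (3,0) (3,1) (3,2) (4,0) (4,1) (4,2) (5,0) (5,1) (5,2)] -> total=22
Click 4 (0,4) count=0: revealed 0 new [(none)] -> total=22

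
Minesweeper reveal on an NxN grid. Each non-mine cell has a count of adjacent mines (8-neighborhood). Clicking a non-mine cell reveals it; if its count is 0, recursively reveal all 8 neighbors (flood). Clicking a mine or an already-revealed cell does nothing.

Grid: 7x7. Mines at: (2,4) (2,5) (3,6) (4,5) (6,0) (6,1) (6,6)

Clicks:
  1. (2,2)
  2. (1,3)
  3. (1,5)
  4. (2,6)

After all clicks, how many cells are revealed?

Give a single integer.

Click 1 (2,2) count=0: revealed 38 new [(0,0) (0,1) (0,2) (0,3) (0,4) (0,5) (0,6) (1,0) (1,1) (1,2) (1,3) (1,4) (1,5) (1,6) (2,0) (2,1) (2,2) (2,3) (3,0) (3,1) (3,2) (3,3) (3,4) (4,0) (4,1) (4,2) (4,3) (4,4) (5,0) (5,1) (5,2) (5,3) (5,4) (5,5) (6,2) (6,3) (6,4) (6,5)] -> total=38
Click 2 (1,3) count=1: revealed 0 new [(none)] -> total=38
Click 3 (1,5) count=2: revealed 0 new [(none)] -> total=38
Click 4 (2,6) count=2: revealed 1 new [(2,6)] -> total=39

Answer: 39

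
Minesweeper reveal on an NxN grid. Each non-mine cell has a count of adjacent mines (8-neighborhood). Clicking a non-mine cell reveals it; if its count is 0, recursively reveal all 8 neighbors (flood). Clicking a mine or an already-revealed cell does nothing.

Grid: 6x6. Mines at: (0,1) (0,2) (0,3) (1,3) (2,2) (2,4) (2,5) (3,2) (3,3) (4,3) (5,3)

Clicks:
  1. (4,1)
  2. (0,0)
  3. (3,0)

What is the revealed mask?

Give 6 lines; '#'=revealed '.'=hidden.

Click 1 (4,1) count=1: revealed 1 new [(4,1)] -> total=1
Click 2 (0,0) count=1: revealed 1 new [(0,0)] -> total=2
Click 3 (3,0) count=0: revealed 11 new [(1,0) (1,1) (2,0) (2,1) (3,0) (3,1) (4,0) (4,2) (5,0) (5,1) (5,2)] -> total=13

Answer: #.....
##....
##....
##....
###...
###...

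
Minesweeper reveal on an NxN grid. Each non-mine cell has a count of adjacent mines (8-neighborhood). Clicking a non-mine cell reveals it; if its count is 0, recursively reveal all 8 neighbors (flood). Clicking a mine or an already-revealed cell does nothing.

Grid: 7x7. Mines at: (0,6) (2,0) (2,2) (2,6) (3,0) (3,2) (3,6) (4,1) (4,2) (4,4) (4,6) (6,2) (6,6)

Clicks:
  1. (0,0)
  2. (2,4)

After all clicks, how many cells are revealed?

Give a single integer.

Answer: 18

Derivation:
Click 1 (0,0) count=0: revealed 18 new [(0,0) (0,1) (0,2) (0,3) (0,4) (0,5) (1,0) (1,1) (1,2) (1,3) (1,4) (1,5) (2,3) (2,4) (2,5) (3,3) (3,4) (3,5)] -> total=18
Click 2 (2,4) count=0: revealed 0 new [(none)] -> total=18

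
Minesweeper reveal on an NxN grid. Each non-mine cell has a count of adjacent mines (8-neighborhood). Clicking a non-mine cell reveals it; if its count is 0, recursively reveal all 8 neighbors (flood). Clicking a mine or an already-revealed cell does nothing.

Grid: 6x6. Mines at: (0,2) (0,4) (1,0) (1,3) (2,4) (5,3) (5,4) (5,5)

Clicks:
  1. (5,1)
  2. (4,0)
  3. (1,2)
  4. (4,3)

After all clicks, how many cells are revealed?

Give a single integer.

Click 1 (5,1) count=0: revealed 15 new [(2,0) (2,1) (2,2) (2,3) (3,0) (3,1) (3,2) (3,3) (4,0) (4,1) (4,2) (4,3) (5,0) (5,1) (5,2)] -> total=15
Click 2 (4,0) count=0: revealed 0 new [(none)] -> total=15
Click 3 (1,2) count=2: revealed 1 new [(1,2)] -> total=16
Click 4 (4,3) count=2: revealed 0 new [(none)] -> total=16

Answer: 16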